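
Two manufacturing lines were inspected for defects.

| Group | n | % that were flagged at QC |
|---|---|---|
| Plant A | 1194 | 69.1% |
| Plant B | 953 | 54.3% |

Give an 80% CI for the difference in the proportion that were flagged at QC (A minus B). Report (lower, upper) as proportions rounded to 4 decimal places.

The two standard errors are √(0.6910×0.3090/1194) = 0.01337 and √(0.5430×0.4570/953) = 0.01614.
Because the samples are independent, SE_diff = √(0.01337² + 0.01614²) = 0.02096.
Using z* = 1.282 for 80%, ME = 1.282 × 0.02096 = 0.02687.
p̂₁ − p̂₂ = 0.1480; interval 0.1480 ± 0.02687 gives (0.1211, 0.1749).

(0.1211, 0.1749)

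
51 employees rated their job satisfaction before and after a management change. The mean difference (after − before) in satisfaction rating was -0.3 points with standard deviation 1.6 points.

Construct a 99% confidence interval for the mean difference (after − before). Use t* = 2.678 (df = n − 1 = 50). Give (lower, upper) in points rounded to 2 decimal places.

Paired design: SE = s_d/√n = 1.6/√51 = 0.2240.
t* = 2.678; margin of error = 2.678 × 0.2240 = 0.5999.
-0.3 ± 0.5999 → (-0.90, 0.30).

(-0.90, 0.30)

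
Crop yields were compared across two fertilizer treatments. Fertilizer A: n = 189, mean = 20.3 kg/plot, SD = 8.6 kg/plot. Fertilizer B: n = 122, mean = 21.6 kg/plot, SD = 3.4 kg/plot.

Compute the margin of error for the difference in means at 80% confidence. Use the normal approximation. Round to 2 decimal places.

0.89

Standard errors of each mean: 8.6/√189 = 0.6256 and 3.4/√122 = 0.3078.
SE(x̄₁ − x̄₂) = √(0.6256² + 0.3078²) = 0.6972 for independent samples with unequal variances.
With z* = 1.282, the margin is 1.282 × 0.6972 = 0.8938.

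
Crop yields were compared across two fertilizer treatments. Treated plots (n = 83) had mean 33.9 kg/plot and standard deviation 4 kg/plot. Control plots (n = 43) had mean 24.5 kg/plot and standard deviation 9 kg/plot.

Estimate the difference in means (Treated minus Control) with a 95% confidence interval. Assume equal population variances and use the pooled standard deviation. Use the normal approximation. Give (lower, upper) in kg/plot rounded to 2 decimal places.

Pooled variance s_p² = [82·4² + 42·9²] / (83+43−2) = 38.0161, so s_p = 6.1657.
SE_diff = s_p·√(1/n₁ + 1/n₂) = 6.1657·√(1/83 + 1/43) = 1.1585.
z* = 1.960; margin = 1.960 × 1.1585 = 2.2707.
Difference = 33.9 − 24.5 = 9.4000.
9.4000 ± 2.2707 → (7.13, 11.67).

(7.13, 11.67)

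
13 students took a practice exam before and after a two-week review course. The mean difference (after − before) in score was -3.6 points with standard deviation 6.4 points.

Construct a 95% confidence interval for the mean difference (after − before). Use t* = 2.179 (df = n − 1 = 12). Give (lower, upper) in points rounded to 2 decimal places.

This is a matched-pairs design, so SE = s_d/√n = 6.4/√13 = 1.7750.
Margin = 2.179 × 1.7750 = 3.8677; the interval is -3.6 ± 3.8677 = (-7.47, 0.27).

(-7.47, 0.27)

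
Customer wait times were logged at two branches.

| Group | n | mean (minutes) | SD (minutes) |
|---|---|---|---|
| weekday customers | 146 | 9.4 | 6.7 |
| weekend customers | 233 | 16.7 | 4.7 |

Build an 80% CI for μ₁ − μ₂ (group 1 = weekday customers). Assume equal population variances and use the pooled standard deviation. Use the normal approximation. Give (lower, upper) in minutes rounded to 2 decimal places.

(-8.05, -6.55)

s_p = √[((n₁−1)s₁² + (n₂−1)s₂²)/(n₁+n₂−2)] = √[(145·6.7² + 232·4.7²)/377] = 5.5551.
SE = 5.5551·√(1/146 + 1/233) = 0.5864.
With z* = 1.282, margin = 1.282 × 0.5864 = 0.7518.
x̄₁ − x̄₂ = 9.4 − 16.7 = -7.3000; interval -7.3000 ± 0.7518 = (-8.05, -6.55).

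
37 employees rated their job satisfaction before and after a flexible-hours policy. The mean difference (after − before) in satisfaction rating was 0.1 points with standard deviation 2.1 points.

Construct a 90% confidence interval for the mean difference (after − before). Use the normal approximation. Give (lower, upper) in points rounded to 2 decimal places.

Paired design: SE = s_d/√n = 2.1/√37 = 0.3452.
z* = 1.645; margin of error = 1.645 × 0.3452 = 0.5679.
0.1 ± 0.5679 → (-0.47, 0.67).

(-0.47, 0.67)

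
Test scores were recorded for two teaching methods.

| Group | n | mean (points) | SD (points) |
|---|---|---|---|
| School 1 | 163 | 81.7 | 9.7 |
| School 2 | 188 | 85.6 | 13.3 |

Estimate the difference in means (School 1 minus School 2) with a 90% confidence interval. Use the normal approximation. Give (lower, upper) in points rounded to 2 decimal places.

Standard errors of each mean: 9.7/√163 = 0.7598 and 13.3/√188 = 0.9700.
SE(x̄₁ − x̄₂) = √(0.7598² + 0.9700²) = 1.2322 for independent samples with unequal variances.
With z* = 1.645, the margin is 1.645 × 1.2322 = 2.0270.
x̄₁ − x̄₂ = 81.7 − 85.6 = -3.9000; the interval is -3.9000 ± 2.0270 = (-5.93, -1.87).

(-5.93, -1.87)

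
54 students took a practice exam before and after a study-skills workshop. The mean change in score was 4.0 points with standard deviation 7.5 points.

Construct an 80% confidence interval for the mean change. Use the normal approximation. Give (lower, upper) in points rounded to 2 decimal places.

(2.69, 5.31)

Paired design: SE = s_d/√n = 7.5/√54 = 1.0206.
z* = 1.282; margin of error = 1.282 × 1.0206 = 1.3084.
4.0 ± 1.3084 → (2.69, 5.31).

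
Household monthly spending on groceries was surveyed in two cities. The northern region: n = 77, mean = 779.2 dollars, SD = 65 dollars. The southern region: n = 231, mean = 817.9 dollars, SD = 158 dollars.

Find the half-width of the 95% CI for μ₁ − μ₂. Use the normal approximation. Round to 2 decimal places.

25.02

SE₁ = s₁/√n₁ = 65/√77 = 7.4074; SE₂ = 158/√231 = 10.3956.
Independent samples, unequal variances: SE_diff = √(SE₁² + SE₂²) = √(54.86957476 + 108.06849936) = 12.7647.
z* = 1.960, so margin of error = 1.960 × 12.7647 = 25.0188.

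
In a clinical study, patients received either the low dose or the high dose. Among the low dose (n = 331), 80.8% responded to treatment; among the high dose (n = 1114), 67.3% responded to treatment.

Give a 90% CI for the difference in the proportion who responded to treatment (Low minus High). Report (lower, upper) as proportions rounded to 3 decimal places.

(0.093, 0.177)

Each SE is √(p̂(1−p̂)/n): √(0.8080·0.1920/331) = 0.02165 and √(0.6730·0.3270/1114) = 0.01406.
SE(p̂₁ − p̂₂) = √(SE₁² + SE₂²) = √(0.0004687225 + 0.0001976836) = 0.02581, since the two samples are independent.
At 90% confidence z* = 1.645; margin = 1.645 × 0.02581 = 0.04246.
The difference is 0.8080 − 0.6730 = 0.1350, so the interval is 0.1350 ± 0.04246 = (0.093, 0.177).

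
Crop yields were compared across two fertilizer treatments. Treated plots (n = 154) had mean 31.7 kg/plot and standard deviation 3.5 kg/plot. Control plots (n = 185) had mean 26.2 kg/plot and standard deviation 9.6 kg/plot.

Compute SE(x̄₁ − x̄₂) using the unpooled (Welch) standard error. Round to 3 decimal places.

Standard errors of each mean: 3.5/√154 = 0.2820 and 9.6/√185 = 0.7058.
SE(x̄₁ − x̄₂) = √(0.2820² + 0.7058²) = 0.7601 for independent samples with unequal variances.

0.760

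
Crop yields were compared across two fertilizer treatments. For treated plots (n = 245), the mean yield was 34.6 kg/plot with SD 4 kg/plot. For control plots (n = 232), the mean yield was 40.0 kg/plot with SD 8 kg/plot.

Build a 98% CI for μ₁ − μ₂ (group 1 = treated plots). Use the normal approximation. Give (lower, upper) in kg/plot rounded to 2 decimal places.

Standard errors of each mean: 4/√245 = 0.2556 and 8/√232 = 0.5252.
SE(x̄₁ − x̄₂) = √(0.2556² + 0.5252²) = 0.5841 for independent samples with unequal variances.
With z* = 2.326, the margin is 2.326 × 0.5841 = 1.3586.
x̄₁ − x̄₂ = 34.6 − 40.0 = -5.4000; the interval is -5.4000 ± 1.3586 = (-6.76, -4.04).

(-6.76, -4.04)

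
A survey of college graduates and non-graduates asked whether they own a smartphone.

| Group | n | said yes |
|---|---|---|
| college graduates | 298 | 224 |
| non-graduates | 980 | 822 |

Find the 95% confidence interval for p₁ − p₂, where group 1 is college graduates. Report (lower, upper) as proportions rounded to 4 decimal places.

First, p̂₁ = 224/298 = 0.7517; p̂₂ = 822/980 = 0.8388.
The two standard errors are √(0.7517×0.2483/298) = 0.02503 and √(0.8388×0.1612/980) = 0.01175.
Because the samples are independent, SE_diff = √(0.02503² + 0.01175²) = 0.02765.
Using z* = 1.960 for 95%, ME = 1.960 × 0.02765 = 0.05419.
p̂₁ − p̂₂ = -0.0871; interval -0.0871 ± 0.05419 gives (-0.1413, -0.0329).

(-0.1413, -0.0329)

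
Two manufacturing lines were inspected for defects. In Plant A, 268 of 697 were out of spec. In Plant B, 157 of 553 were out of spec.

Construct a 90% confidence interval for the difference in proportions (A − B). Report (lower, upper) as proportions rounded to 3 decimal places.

(0.057, 0.144)

First, p̂₁ = 268/697 = 0.3845; p̂₂ = 157/553 = 0.2839.
The two standard errors are √(0.3845×0.6155/697) = 0.01843 and √(0.2839×0.7161/553) = 0.01917.
Because the samples are independent, SE_diff = √(0.01843² + 0.01917²) = 0.02659.
Using z* = 1.645 for 90%, ME = 1.645 × 0.02659 = 0.04374.
p̂₁ − p̂₂ = 0.1006; interval 0.1006 ± 0.04374 gives (0.057, 0.144).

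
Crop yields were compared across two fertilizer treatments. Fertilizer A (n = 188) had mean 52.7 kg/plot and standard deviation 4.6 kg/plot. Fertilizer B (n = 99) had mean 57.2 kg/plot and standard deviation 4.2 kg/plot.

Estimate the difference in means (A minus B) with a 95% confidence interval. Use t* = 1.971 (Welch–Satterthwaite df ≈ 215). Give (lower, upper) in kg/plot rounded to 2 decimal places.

(-5.56, -3.44)

Per-group SEs: s₁/√n₁ = 4.6/√188 = 0.3355, s₂/√n₂ = 4.2/√99 = 0.4221.
Unpooled SE of the difference: √(0.11256025 + 0.17816841) = 0.5392.
Margin of error = t* · SE = 1.971 × 0.5392 = 1.0628.
x̄₁ − x̄₂ = 52.7 − 57.2 = -4.5000.
CI: -4.5000 ± 1.0628 = (-5.56, -3.44).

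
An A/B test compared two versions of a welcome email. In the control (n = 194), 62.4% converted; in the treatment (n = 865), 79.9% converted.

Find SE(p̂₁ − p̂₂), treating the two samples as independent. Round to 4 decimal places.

0.0374

Each SE is √(p̂(1−p̂)/n): √(0.6240·0.3760/194) = 0.03478 and √(0.7990·0.2010/865) = 0.01363.
SE(p̂₁ − p̂₂) = √(SE₁² + SE₂²) = √(0.0012096484 + 0.0001857769) = 0.03736, since the two samples are independent.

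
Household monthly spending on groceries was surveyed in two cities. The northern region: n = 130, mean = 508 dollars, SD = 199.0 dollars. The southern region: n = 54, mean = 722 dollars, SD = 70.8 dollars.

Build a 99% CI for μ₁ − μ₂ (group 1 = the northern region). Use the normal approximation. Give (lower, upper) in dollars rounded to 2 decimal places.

(-265.36, -162.64)

Per-group SEs: s₁/√n₁ = 199.0/√130 = 17.4535, s₂/√n₂ = 70.8/√54 = 9.6347.
Unpooled SE of the difference: √(304.62466225 + 92.82744409) = 19.9362.
Margin of error = z* · SE = 2.576 × 19.9362 = 51.3557.
x̄₁ − x̄₂ = 508 − 722 = -214.0000.
CI: -214.0000 ± 51.3557 = (-265.36, -162.64).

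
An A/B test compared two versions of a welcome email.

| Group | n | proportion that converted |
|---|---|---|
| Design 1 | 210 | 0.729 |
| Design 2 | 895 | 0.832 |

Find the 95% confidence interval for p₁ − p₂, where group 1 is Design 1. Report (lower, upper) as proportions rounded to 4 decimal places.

(-0.1679, -0.0381)

Each SE is √(p̂(1−p̂)/n): √(0.7290·0.2710/210) = 0.03067 and √(0.8320·0.1680/895) = 0.01250.
SE(p̂₁ − p̂₂) = √(SE₁² + SE₂²) = √(0.0009406489 + 0.00015625) = 0.03312, since the two samples are independent.
At 95% confidence z* = 1.960; margin = 1.960 × 0.03312 = 0.06492.
The difference is 0.7290 − 0.8320 = -0.1030, so the interval is -0.1030 ± 0.06492 = (-0.1679, -0.0381).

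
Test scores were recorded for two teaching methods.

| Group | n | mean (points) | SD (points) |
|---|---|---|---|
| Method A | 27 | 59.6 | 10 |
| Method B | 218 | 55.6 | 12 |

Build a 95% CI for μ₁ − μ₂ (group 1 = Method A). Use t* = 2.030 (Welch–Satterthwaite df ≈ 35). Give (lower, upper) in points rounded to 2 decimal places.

(-0.24, 8.24)

SE₁ = s₁/√n₁ = 10/√27 = 1.9245; SE₂ = 12/√218 = 0.8127.
Independent samples, unequal variances: SE_diff = √(SE₁² + SE₂²) = √(3.70370025 + 0.66048129) = 2.0891.
t* = 2.030, so margin of error = 2.030 × 2.0891 = 4.2409.
Difference in means = 59.6 − 55.6 = 4.0000.
4.0000 ± 4.2409 → (-0.24, 8.24).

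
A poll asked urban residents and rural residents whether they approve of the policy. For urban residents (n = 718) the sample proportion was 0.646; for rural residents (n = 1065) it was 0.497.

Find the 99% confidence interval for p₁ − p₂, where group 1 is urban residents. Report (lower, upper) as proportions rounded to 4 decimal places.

SE₁ = √(p̂₁(1−p̂₁)/n₁) = √(0.6460·0.3540/718) = 0.01785; SE₂ = √(0.4970·0.5030/1065) = 0.01532.
Independent samples: SE of the difference = √(SE₁² + SE₂²) = √(0.0003186225 + 0.0002347024) = 0.02352.
z* for 99% confidence is 2.576, so the margin of error is 2.576 × 0.02352 = 0.06059.
Point estimate p̂₁ − p̂₂ = 0.6460 − 0.4970 = 0.1490.
0.1490 ± 0.06059 → (0.0884, 0.2096).

(0.0884, 0.2096)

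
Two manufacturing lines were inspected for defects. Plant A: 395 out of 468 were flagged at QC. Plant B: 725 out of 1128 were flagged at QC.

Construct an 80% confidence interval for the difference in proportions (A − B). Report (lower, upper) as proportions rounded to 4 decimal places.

(0.1731, 0.2295)

p̂₁ = 395/468 = 0.8440 and p̂₂ = 725/1128 = 0.6427.
SE₁ = √(p̂₁(1−p̂₁)/n₁) = √(0.8440·0.1560/468) = 0.01677; SE₂ = √(0.6427·0.3573/1128) = 0.01427.
Independent samples: SE of the difference = √(SE₁² + SE₂²) = √(0.0002812329 + 0.0002036329) = 0.02202.
z* for 80% confidence is 1.282, so the margin of error is 1.282 × 0.02202 = 0.02823.
Point estimate p̂₁ − p̂₂ = 0.8440 − 0.6427 = 0.2013.
0.2013 ± 0.02823 → (0.1731, 0.2295).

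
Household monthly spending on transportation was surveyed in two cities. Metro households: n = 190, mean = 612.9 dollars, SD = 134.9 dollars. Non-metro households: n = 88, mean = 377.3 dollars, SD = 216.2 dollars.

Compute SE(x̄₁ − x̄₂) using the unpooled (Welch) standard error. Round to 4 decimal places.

Standard errors of each mean: 134.9/√190 = 9.7867 and 216.2/√88 = 23.0470.
SE(x̄₁ − x̄₂) = √(9.7867² + 23.0470²) = 25.0388 for independent samples with unequal variances.

25.0388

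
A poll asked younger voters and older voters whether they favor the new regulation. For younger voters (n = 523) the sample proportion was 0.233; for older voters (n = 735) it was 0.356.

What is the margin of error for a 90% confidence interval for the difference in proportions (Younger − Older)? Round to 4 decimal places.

0.0421

Each SE is √(p̂(1−p̂)/n): √(0.2330·0.7670/523) = 0.01849 and √(0.3560·0.6440/735) = 0.01766.
SE(p̂₁ − p̂₂) = √(SE₁² + SE₂²) = √(0.0003418801 + 0.0003118756) = 0.02557, since the two samples are independent.
At 90% confidence z* = 1.645; margin = 1.645 × 0.02557 = 0.04206.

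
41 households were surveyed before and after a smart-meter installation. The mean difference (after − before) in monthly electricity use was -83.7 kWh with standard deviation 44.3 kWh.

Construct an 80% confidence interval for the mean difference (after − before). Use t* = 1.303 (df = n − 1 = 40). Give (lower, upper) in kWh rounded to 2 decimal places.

Paired design: SE = s_d/√n = 44.3/√41 = 6.9185.
t* = 1.303; margin of error = 1.303 × 6.9185 = 9.0148.
-83.7 ± 9.0148 → (-92.71, -74.69).

(-92.71, -74.69)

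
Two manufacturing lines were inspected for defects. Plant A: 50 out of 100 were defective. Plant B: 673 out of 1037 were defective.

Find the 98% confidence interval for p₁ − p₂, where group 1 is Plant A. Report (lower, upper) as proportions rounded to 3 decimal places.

(-0.270, -0.028)

First, p̂₁ = 50/100 = 0.5000; p̂₂ = 673/1037 = 0.6490.
The two standard errors are √(0.5000×0.5000/100) = 0.05000 and √(0.6490×0.3510/1037) = 0.01482.
Because the samples are independent, SE_diff = √(0.05000² + 0.01482²) = 0.05215.
Using z* = 2.326 for 98%, ME = 2.326 × 0.05215 = 0.12130.
p̂₁ − p̂₂ = -0.1490; interval -0.1490 ± 0.12130 gives (-0.270, -0.028).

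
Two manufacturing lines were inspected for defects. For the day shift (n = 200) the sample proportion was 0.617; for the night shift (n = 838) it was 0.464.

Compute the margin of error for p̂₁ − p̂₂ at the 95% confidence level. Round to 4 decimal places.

0.0754

SE₁ = √(p̂₁(1−p̂₁)/n₁) = √(0.6170·0.3830/200) = 0.03437; SE₂ = √(0.4640·0.5360/838) = 0.01723.
Independent samples: SE of the difference = √(SE₁² + SE₂²) = √(0.0011812969 + 0.0002968729) = 0.03845.
z* for 95% confidence is 1.960, so the margin of error is 1.960 × 0.03845 = 0.07536.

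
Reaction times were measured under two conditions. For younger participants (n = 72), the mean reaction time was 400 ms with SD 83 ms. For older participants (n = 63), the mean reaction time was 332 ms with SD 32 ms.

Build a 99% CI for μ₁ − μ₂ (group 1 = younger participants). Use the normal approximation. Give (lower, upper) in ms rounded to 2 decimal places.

Standard errors of each mean: 83/√72 = 9.7816 and 32/√63 = 4.0316.
SE(x̄₁ − x̄₂) = √(9.7816² + 4.0316²) = 10.5799 for independent samples with unequal variances.
With z* = 2.576, the margin is 2.576 × 10.5799 = 27.2538.
x̄₁ − x̄₂ = 400 − 332 = 68.0000; the interval is 68.0000 ± 27.2538 = (40.75, 95.25).

(40.75, 95.25)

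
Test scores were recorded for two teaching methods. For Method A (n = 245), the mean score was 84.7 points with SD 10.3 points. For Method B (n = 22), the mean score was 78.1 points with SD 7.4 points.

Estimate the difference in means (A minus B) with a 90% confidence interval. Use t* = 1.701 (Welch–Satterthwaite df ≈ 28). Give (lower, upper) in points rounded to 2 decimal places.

Standard errors of each mean: 10.3/√245 = 0.6580 and 7.4/√22 = 1.5777.
SE(x̄₁ − x̄₂) = √(0.6580² + 1.5777²) = 1.7094 for independent samples with unequal variances.
With t* = 1.701, the margin is 1.701 × 1.7094 = 2.9077.
x̄₁ − x̄₂ = 84.7 − 78.1 = 6.6000; the interval is 6.6000 ± 2.9077 = (3.69, 9.51).

(3.69, 9.51)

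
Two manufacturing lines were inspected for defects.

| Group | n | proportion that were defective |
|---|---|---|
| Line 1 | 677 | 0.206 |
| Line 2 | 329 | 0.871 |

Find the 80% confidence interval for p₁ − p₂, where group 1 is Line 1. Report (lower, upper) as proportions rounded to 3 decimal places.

The two standard errors are √(0.2060×0.7940/677) = 0.01554 and √(0.8710×0.1290/329) = 0.01848.
Because the samples are independent, SE_diff = √(0.01554² + 0.01848²) = 0.02415.
Using z* = 1.282 for 80%, ME = 1.282 × 0.02415 = 0.03096.
p̂₁ − p̂₂ = -0.6650; interval -0.6650 ± 0.03096 gives (-0.696, -0.634).

(-0.696, -0.634)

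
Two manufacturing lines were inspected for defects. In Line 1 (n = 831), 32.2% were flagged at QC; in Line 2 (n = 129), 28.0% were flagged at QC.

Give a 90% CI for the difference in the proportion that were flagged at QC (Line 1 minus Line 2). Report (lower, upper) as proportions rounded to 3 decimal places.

Each SE is √(p̂(1−p̂)/n): √(0.3220·0.6780/831) = 0.01621 and √(0.2800·0.7200/129) = 0.03953.
SE(p̂₁ − p̂₂) = √(SE₁² + SE₂²) = √(0.0002627641 + 0.0015626209) = 0.04272, since the two samples are independent.
At 90% confidence z* = 1.645; margin = 1.645 × 0.04272 = 0.07027.
The difference is 0.3220 − 0.2800 = 0.0420, so the interval is 0.0420 ± 0.07027 = (-0.028, 0.112).

(-0.028, 0.112)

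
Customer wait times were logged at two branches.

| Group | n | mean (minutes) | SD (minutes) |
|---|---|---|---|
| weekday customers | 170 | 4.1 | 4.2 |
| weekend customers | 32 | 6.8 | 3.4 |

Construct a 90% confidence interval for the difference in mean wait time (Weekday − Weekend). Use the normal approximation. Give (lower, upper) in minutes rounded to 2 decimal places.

Standard errors of each mean: 4.2/√170 = 0.3221 and 3.4/√32 = 0.6010.
SE(x̄₁ − x̄₂) = √(0.3221² + 0.6010²) = 0.6819 for independent samples with unequal variances.
With z* = 1.645, the margin is 1.645 × 0.6819 = 1.1217.
x̄₁ − x̄₂ = 4.1 − 6.8 = -2.7000; the interval is -2.7000 ± 1.1217 = (-3.82, -1.58).

(-3.82, -1.58)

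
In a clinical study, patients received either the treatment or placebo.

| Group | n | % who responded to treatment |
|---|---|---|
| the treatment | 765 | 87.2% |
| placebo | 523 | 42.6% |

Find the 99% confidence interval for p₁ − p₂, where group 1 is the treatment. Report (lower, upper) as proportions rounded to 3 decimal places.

SE₁ = √(p̂₁(1−p̂₁)/n₁) = √(0.8720·0.1280/765) = 0.01208; SE₂ = √(0.4260·0.5740/523) = 0.02162.
Independent samples: SE of the difference = √(SE₁² + SE₂²) = √(0.0001459264 + 0.0004674244) = 0.02477.
z* for 99% confidence is 2.576, so the margin of error is 2.576 × 0.02477 = 0.06381.
Point estimate p̂₁ − p̂₂ = 0.8720 − 0.4260 = 0.4460.
0.4460 ± 0.06381 → (0.382, 0.510).

(0.382, 0.510)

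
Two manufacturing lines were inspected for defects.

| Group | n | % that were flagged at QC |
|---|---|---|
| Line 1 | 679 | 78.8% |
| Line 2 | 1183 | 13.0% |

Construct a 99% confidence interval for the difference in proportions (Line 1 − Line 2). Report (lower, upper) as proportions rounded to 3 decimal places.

(0.610, 0.706)

The two standard errors are √(0.7880×0.2120/679) = 0.01569 and √(0.1300×0.8700/1183) = 0.00978.
Because the samples are independent, SE_diff = √(0.01569² + 0.00978²) = 0.01849.
Using z* = 2.576 for 99%, ME = 2.576 × 0.01849 = 0.04763.
p̂₁ − p̂₂ = 0.6580; interval 0.6580 ± 0.04763 gives (0.610, 0.706).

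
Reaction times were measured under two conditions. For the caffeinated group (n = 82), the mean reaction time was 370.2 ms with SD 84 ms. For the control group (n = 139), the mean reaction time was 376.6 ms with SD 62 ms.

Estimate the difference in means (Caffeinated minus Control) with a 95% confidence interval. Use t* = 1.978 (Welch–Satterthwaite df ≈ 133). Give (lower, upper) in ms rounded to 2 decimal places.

(-27.49, 14.69)

Standard errors of each mean: 84/√82 = 9.2762 and 62/√139 = 5.2588.
SE(x̄₁ − x̄₂) = √(9.2762² + 5.2588²) = 10.6632 for independent samples with unequal variances.
With t* = 1.978, the margin is 1.978 × 10.6632 = 21.0918.
x̄₁ − x̄₂ = 370.2 − 376.6 = -6.4000; the interval is -6.4000 ± 21.0918 = (-27.49, 14.69).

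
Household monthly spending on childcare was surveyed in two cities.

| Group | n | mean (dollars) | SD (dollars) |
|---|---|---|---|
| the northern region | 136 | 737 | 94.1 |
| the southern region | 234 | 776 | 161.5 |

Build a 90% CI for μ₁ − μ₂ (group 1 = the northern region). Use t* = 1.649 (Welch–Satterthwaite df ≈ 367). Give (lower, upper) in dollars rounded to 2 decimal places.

(-60.91, -17.09)

Standard errors of each mean: 94.1/√136 = 8.0690 and 161.5/√234 = 10.5576.
SE(x̄₁ − x̄₂) = √(8.0690² + 10.5576²) = 13.2880 for independent samples with unequal variances.
With t* = 1.649, the margin is 1.649 × 13.2880 = 21.9119.
x̄₁ − x̄₂ = 737 − 776 = -39.0000; the interval is -39.0000 ± 21.9119 = (-60.91, -17.09).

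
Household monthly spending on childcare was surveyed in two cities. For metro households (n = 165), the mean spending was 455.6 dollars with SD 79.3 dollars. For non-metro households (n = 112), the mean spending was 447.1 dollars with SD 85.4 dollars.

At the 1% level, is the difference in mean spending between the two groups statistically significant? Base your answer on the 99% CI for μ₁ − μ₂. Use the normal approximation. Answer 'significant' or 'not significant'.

Per-group SEs: s₁/√n₁ = 79.3/√165 = 6.1735, s₂/√n₂ = 85.4/√112 = 8.0695.
Unpooled SE of the difference: √(38.11210225 + 65.11683025) = 10.1602.
Margin of error = z* · SE = 2.576 × 10.1602 = 26.1727.
x̄₁ − x̄₂ = 455.6 − 447.1 = 8.5000.
CI: 8.5000 ± 26.1727 = (-17.6727, 34.6727).
The interval (-17.6727, 34.6727) contains 0, so the difference is not significant.

not significant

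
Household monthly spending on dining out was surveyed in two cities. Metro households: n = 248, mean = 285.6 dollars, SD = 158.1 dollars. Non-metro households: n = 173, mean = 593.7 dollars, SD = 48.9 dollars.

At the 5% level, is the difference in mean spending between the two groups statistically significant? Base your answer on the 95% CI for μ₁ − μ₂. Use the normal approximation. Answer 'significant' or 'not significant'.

SE₁ = s₁/√n₁ = 158.1/√248 = 10.0394; SE₂ = 48.9/√173 = 3.7178.
Independent samples, unequal variances: SE_diff = √(SE₁² + SE₂²) = √(100.78955236 + 13.82203684) = 10.7057.
z* = 1.960, so margin of error = 1.960 × 10.7057 = 20.9832.
Difference in means = 285.6 − 593.7 = -308.1000.
-308.1000 ± 20.9832 → (-329.0832, -287.1168).
The interval (-329.0832, -287.1168) does not contain 0, so the difference is significant.

significant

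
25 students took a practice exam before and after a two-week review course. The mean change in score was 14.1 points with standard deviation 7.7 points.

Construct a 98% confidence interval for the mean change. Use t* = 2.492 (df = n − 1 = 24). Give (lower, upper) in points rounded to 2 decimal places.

This is a matched-pairs design, so SE = s_d/√n = 7.7/√25 = 1.5400.
Margin = 2.492 × 1.5400 = 3.8377; the interval is 14.1 ± 3.8377 = (10.26, 17.94).

(10.26, 17.94)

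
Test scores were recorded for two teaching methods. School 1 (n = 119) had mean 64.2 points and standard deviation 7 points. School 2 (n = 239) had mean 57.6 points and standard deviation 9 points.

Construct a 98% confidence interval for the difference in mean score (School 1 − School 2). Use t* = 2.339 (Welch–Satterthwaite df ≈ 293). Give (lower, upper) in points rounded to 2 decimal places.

Per-group SEs: s₁/√n₁ = 7/√119 = 0.6417, s₂/√n₂ = 9/√239 = 0.5822.
Unpooled SE of the difference: √(0.41177889 + 0.33895684) = 0.8665.
Margin of error = t* · SE = 2.339 × 0.8665 = 2.0267.
x̄₁ − x̄₂ = 64.2 − 57.6 = 6.6000.
CI: 6.6000 ± 2.0267 = (4.57, 8.63).

(4.57, 8.63)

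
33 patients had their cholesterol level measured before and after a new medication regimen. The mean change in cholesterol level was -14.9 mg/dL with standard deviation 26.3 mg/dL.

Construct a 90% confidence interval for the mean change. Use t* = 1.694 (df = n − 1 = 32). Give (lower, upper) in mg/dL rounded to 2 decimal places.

This is a matched-pairs design, so SE = s_d/√n = 26.3/√33 = 4.5782.
Margin = 1.694 × 4.5782 = 7.7555; the interval is -14.9 ± 7.7555 = (-22.66, -7.14).

(-22.66, -7.14)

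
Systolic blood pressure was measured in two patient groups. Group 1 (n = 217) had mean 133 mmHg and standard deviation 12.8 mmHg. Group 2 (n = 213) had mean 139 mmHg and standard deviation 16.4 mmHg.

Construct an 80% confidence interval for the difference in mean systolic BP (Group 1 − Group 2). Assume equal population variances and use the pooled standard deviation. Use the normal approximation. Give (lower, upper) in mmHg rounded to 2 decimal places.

(-7.82, -4.18)

s_p = √[((n₁−1)s₁² + (n₂−1)s₂²)/(n₁+n₂−2)] = √[(216·12.8² + 212·16.4²)/428] = 14.6938.
SE = 14.6938·√(1/217 + 1/213) = 1.4173.
With z* = 1.282, margin = 1.282 × 1.4173 = 1.8170.
x̄₁ − x̄₂ = 133 − 139 = -6.0000; interval -6.0000 ± 1.8170 = (-7.82, -4.18).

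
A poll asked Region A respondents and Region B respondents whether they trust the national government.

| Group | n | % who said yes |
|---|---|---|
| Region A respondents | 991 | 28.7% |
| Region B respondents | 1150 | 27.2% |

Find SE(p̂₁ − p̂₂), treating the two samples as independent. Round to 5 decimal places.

The two standard errors are √(0.2870×0.7130/991) = 0.01437 and √(0.2720×0.7280/1150) = 0.01312.
Because the samples are independent, SE_diff = √(0.01437² + 0.01312²) = 0.01946.

0.01946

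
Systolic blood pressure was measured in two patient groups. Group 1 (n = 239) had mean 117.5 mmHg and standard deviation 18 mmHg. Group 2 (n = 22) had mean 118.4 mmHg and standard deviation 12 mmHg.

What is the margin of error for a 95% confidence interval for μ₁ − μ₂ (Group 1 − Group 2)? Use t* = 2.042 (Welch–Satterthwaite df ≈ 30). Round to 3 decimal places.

5.740

SE₁ = s₁/√n₁ = 18/√239 = 1.1643; SE₂ = 12/√22 = 2.5584.
Independent samples, unequal variances: SE_diff = √(SE₁² + SE₂²) = √(1.35559449 + 6.54541056) = 2.8109.
t* = 2.042, so margin of error = 2.042 × 2.8109 = 5.7399.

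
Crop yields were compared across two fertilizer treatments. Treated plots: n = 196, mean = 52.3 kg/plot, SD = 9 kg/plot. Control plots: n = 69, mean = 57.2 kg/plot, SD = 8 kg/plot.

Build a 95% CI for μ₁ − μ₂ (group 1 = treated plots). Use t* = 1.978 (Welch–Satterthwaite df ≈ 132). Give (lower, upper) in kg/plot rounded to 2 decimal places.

(-7.19, -2.61)

Standard errors of each mean: 9/√196 = 0.6429 and 8/√69 = 0.9631.
SE(x̄₁ − x̄₂) = √(0.6429² + 0.9631²) = 1.1580 for independent samples with unequal variances.
With t* = 1.978, the margin is 1.978 × 1.1580 = 2.2905.
x̄₁ − x̄₂ = 52.3 − 57.2 = -4.9000; the interval is -4.9000 ± 2.2905 = (-7.19, -2.61).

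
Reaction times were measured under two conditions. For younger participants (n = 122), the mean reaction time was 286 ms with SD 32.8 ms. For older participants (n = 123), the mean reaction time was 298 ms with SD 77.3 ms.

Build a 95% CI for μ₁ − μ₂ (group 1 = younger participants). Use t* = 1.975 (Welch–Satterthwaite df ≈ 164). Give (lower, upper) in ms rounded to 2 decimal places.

(-26.96, 2.96)

Per-group SEs: s₁/√n₁ = 32.8/√122 = 2.9696, s₂/√n₂ = 77.3/√123 = 6.9699.
Unpooled SE of the difference: √(8.81852416 + 48.57950601) = 7.5761.
Margin of error = t* · SE = 1.975 × 7.5761 = 14.9628.
x̄₁ − x̄₂ = 286 − 298 = -12.0000.
CI: -12.0000 ± 14.9628 = (-26.96, 2.96).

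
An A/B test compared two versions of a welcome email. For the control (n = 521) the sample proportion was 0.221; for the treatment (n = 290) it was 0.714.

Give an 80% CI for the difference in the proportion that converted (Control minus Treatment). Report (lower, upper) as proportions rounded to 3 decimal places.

(-0.534, -0.452)

The two standard errors are √(0.2210×0.7790/521) = 0.01818 and √(0.7140×0.2860/290) = 0.02654.
Because the samples are independent, SE_diff = √(0.01818² + 0.02654²) = 0.03217.
Using z* = 1.282 for 80%, ME = 1.282 × 0.03217 = 0.04124.
p̂₁ − p̂₂ = -0.4930; interval -0.4930 ± 0.04124 gives (-0.534, -0.452).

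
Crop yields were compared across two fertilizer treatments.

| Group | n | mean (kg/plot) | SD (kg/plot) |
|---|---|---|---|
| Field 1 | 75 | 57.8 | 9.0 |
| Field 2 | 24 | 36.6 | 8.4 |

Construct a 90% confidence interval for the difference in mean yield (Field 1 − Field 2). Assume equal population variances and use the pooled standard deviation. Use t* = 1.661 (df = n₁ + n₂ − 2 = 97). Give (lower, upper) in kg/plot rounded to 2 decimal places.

(17.75, 24.65)

s_p = √[((n₁−1)s₁² + (n₂−1)s₂²)/(n₁+n₂−2)] = √[(74·9.0² + 23·8.4²)/97] = 8.8614.
SE = 8.8614·√(1/75 + 1/24) = 2.0782.
With t* = 1.661, margin = 1.661 × 2.0782 = 3.4519.
x̄₁ − x̄₂ = 57.8 − 36.6 = 21.2000; interval 21.2000 ± 3.4519 = (17.75, 24.65).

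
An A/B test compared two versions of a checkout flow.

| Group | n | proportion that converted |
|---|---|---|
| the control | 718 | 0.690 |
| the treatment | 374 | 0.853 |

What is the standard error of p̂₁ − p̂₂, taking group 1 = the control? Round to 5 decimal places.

0.02516

Each SE is √(p̂(1−p̂)/n): √(0.6900·0.3100/718) = 0.01726 and √(0.8530·0.1470/374) = 0.01831.
SE(p̂₁ − p̂₂) = √(SE₁² + SE₂²) = √(0.0002979076 + 0.0003352561) = 0.02516, since the two samples are independent.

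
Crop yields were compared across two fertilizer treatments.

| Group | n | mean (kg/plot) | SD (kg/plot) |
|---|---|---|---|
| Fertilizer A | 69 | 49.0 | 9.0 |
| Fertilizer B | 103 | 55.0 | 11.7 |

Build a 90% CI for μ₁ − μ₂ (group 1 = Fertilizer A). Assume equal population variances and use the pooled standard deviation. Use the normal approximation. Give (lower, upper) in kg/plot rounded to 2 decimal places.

Pooled variance s_p² = [68·9.0² + 102·11.7²] / (69+103−2) = 114.5340, so s_p = 10.7021.
SE_diff = s_p·√(1/n₁ + 1/n₂) = 10.7021·√(1/69 + 1/103) = 1.6649.
z* = 1.645; margin = 1.645 × 1.6649 = 2.7388.
Difference = 49.0 − 55.0 = -6.0000.
-6.0000 ± 2.7388 → (-8.74, -3.26).

(-8.74, -3.26)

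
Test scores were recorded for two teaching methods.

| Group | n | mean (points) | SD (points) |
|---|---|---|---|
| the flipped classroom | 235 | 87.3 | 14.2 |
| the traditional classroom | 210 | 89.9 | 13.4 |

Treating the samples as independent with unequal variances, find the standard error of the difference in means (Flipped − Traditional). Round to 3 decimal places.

Per-group SEs: s₁/√n₁ = 14.2/√235 = 0.9263, s₂/√n₂ = 13.4/√210 = 0.9247.
Unpooled SE of the difference: √(0.85803169 + 0.85507009) = 1.3089.

1.309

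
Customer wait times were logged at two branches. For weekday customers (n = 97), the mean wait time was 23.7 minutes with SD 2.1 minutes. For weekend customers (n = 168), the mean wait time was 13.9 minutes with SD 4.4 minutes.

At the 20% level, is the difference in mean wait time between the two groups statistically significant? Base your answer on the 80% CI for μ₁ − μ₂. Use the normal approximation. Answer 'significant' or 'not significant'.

significant

Per-group SEs: s₁/√n₁ = 2.1/√97 = 0.2132, s₂/√n₂ = 4.4/√168 = 0.3395.
Unpooled SE of the difference: √(0.04545424 + 0.11526025) = 0.4009.
Margin of error = z* · SE = 1.282 × 0.4009 = 0.5140.
x̄₁ − x̄₂ = 23.7 − 13.9 = 9.8000.
CI: 9.8000 ± 0.5140 = (9.2860, 10.3140).
The interval (9.2860, 10.3140) does not contain 0, so the difference is significant.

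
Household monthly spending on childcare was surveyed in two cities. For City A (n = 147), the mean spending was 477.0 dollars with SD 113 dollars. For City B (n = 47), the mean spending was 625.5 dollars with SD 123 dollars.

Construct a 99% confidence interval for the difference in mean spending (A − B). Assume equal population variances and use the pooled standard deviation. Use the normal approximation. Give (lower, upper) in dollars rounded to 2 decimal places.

s_p = √[((n₁−1)s₁² + (n₂−1)s₂²)/(n₁+n₂−2)] = √[(146·113² + 46·123²)/192] = 115.4747.
SE = 115.4747·√(1/147 + 1/47) = 19.3500.
With z* = 2.576, margin = 2.576 × 19.3500 = 49.8456.
x̄₁ − x̄₂ = 477.0 − 625.5 = -148.5000; interval -148.5000 ± 49.8456 = (-198.35, -98.65).

(-198.35, -98.65)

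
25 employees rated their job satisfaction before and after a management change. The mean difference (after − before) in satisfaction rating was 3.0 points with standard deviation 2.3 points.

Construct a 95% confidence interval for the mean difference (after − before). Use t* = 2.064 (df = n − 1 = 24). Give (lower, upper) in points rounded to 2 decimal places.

(2.05, 3.95)

This is a matched-pairs design, so SE = s_d/√n = 2.3/√25 = 0.4600.
Margin = 2.064 × 0.4600 = 0.9494; the interval is 3.0 ± 0.9494 = (2.05, 3.95).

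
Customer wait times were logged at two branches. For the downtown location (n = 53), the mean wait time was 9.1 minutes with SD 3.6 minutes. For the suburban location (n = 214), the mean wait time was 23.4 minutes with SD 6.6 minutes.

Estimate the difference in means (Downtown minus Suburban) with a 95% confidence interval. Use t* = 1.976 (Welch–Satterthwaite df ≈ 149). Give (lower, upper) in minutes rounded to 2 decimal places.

(-15.62, -12.98)

Standard errors of each mean: 3.6/√53 = 0.4945 and 6.6/√214 = 0.4512.
SE(x̄₁ − x̄₂) = √(0.4945² + 0.4512²) = 0.6694 for independent samples with unequal variances.
With t* = 1.976, the margin is 1.976 × 0.6694 = 1.3227.
x̄₁ − x̄₂ = 9.1 − 23.4 = -14.3000; the interval is -14.3000 ± 1.3227 = (-15.62, -12.98).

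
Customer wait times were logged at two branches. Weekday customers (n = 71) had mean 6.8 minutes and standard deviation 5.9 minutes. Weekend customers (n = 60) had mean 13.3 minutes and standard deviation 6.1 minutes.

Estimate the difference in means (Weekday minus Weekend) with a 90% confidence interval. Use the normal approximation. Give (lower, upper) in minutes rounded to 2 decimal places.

SE₁ = s₁/√n₁ = 5.9/√71 = 0.7002; SE₂ = 6.1/√60 = 0.7875.
Independent samples, unequal variances: SE_diff = √(SE₁² + SE₂²) = √(0.49028004 + 0.62015625) = 1.0538.
z* = 1.645, so margin of error = 1.645 × 1.0538 = 1.7335.
Difference in means = 6.8 − 13.3 = -6.5000.
-6.5000 ± 1.7335 → (-8.23, -4.77).

(-8.23, -4.77)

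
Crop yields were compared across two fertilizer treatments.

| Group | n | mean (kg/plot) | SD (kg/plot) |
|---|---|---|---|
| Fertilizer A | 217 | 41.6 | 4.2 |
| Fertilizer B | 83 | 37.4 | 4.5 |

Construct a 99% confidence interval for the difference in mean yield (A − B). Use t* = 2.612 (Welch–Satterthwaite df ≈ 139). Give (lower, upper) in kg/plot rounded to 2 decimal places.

(2.71, 5.69)

Per-group SEs: s₁/√n₁ = 4.2/√217 = 0.2851, s₂/√n₂ = 4.5/√83 = 0.4939.
Unpooled SE of the difference: √(0.08128201 + 0.24393721) = 0.5703.
Margin of error = t* · SE = 2.612 × 0.5703 = 1.4896.
x̄₁ − x̄₂ = 41.6 − 37.4 = 4.2000.
CI: 4.2000 ± 1.4896 = (2.71, 5.69).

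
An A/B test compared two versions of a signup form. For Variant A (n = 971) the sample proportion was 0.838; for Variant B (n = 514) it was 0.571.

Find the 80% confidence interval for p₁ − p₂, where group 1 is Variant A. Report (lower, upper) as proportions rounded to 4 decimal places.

(0.2352, 0.2988)

The two standard errors are √(0.8380×0.1620/971) = 0.01182 and √(0.5710×0.4290/514) = 0.02183.
Because the samples are independent, SE_diff = √(0.01182² + 0.02183²) = 0.02482.
Using z* = 1.282 for 80%, ME = 1.282 × 0.02482 = 0.03182.
p̂₁ − p̂₂ = 0.2670; interval 0.2670 ± 0.03182 gives (0.2352, 0.2988).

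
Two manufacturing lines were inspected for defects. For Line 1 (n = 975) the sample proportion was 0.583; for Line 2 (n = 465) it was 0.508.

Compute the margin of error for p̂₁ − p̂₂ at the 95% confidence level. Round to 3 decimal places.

0.055

Each SE is √(p̂(1−p̂)/n): √(0.5830·0.4170/975) = 0.01579 and √(0.5080·0.4920/465) = 0.02318.
SE(p̂₁ − p̂₂) = √(SE₁² + SE₂²) = √(0.0002493241 + 0.0005373124) = 0.02805, since the two samples are independent.
At 95% confidence z* = 1.960; margin = 1.960 × 0.02805 = 0.05498.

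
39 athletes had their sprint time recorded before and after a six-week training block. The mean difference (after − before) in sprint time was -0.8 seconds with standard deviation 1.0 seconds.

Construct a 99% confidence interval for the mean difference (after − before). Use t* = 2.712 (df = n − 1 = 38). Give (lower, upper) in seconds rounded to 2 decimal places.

(-1.23, -0.37)

Paired design: SE = s_d/√n = 1.0/√39 = 0.1601.
t* = 2.712; margin of error = 2.712 × 0.1601 = 0.4342.
-0.8 ± 0.4342 → (-1.23, -0.37).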